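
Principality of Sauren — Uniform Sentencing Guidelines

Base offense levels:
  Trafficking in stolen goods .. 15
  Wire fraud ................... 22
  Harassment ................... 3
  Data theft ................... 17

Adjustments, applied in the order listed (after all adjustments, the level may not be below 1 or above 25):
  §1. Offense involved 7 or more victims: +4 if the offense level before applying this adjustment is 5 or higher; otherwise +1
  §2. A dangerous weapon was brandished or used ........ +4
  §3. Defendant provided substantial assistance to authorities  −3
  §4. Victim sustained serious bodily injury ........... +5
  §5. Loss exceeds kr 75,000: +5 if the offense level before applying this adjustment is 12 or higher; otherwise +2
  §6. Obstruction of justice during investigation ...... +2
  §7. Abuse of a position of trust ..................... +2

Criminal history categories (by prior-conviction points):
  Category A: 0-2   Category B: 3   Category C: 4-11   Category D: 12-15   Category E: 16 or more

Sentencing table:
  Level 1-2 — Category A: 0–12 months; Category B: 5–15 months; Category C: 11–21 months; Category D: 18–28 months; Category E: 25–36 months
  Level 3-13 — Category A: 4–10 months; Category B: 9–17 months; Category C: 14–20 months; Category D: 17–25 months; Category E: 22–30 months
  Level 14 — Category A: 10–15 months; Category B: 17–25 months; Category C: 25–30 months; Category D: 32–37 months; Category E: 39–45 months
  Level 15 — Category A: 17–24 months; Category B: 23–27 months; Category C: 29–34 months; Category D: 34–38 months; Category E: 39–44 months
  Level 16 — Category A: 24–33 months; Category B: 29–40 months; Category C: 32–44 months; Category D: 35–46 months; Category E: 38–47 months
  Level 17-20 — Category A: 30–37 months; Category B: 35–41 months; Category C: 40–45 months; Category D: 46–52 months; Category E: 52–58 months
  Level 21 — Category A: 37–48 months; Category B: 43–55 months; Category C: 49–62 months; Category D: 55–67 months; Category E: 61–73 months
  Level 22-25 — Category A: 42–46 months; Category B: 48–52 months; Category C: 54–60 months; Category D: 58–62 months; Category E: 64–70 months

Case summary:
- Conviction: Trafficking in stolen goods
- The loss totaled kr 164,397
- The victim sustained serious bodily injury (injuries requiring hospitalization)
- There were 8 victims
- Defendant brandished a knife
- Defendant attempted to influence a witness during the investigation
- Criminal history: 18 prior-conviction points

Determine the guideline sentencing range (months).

64-70 months

Base offense level for trafficking in stolen goods: 15.
§1 applies (level before this adjustment is 15 ≥ 5, so +4): 15 + 4 = 19.
§2 applies: 19 + 4 = 23.
§3 does not apply.
§4 applies: 23 + 5 = 28.
§5 applies (level before this adjustment is 28 ≥ 12, so +5): 28 + 5 = 33.
§6 applies: 33 + 2 = 35.
Level 35 exceeds the maximum of 25; capped at 25.
Final offense level: 25.
Criminal history: 18 prior points → Category E (16+).
Level 25 falls in the 22-25 band.
Grid: Level 22-25 × Category E = 64-70 months.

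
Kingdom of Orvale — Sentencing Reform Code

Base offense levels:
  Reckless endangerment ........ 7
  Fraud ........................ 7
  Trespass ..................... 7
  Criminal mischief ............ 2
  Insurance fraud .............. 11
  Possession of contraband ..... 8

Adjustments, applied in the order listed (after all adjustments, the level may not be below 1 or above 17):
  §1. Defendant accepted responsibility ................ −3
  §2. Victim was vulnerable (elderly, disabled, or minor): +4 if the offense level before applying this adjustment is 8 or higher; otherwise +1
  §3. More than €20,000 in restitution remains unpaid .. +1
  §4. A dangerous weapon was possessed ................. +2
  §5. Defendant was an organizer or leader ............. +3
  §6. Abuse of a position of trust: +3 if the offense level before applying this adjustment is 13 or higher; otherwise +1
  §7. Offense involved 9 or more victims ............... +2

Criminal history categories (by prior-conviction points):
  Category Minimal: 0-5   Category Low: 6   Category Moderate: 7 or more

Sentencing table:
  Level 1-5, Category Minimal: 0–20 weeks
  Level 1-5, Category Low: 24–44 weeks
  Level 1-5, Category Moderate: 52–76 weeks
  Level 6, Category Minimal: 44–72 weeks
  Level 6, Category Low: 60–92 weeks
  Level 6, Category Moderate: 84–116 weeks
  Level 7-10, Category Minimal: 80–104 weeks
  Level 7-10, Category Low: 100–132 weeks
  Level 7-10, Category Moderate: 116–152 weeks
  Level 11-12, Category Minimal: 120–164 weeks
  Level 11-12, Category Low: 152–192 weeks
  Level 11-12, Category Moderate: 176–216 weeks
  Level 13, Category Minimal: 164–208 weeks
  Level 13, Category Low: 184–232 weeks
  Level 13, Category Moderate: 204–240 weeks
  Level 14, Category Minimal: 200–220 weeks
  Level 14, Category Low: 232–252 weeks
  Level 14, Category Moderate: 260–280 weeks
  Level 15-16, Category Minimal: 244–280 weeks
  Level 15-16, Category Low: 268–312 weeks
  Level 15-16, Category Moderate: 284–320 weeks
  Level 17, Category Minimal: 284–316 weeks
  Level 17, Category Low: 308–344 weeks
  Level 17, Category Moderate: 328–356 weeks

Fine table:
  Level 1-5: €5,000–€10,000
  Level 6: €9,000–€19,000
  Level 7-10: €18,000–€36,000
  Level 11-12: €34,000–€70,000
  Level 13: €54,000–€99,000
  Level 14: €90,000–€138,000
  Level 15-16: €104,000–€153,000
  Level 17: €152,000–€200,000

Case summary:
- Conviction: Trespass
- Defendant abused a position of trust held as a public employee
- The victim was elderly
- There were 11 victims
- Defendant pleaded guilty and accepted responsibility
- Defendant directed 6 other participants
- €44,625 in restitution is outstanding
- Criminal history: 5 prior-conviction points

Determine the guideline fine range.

Base offense level for trespass: 7.
§1 applies: 7 − 3 = 4.
§2 applies (level before this adjustment is 4 < 8, so +1): 4 + 1 = 5.
§3 applies: 5 + 1 = 6.
§4 does not apply.
§5 applies: 6 + 3 = 9.
§6 applies (level before this adjustment is 9 < 13, so +1): 9 + 1 = 10.
§7 applies: 10 + 2 = 12.
Final offense level: 12.
Level 12 falls in the 11-12 band.
Fine table: Level 11-12 → €34,000–€70,000.

€34,000–€70,000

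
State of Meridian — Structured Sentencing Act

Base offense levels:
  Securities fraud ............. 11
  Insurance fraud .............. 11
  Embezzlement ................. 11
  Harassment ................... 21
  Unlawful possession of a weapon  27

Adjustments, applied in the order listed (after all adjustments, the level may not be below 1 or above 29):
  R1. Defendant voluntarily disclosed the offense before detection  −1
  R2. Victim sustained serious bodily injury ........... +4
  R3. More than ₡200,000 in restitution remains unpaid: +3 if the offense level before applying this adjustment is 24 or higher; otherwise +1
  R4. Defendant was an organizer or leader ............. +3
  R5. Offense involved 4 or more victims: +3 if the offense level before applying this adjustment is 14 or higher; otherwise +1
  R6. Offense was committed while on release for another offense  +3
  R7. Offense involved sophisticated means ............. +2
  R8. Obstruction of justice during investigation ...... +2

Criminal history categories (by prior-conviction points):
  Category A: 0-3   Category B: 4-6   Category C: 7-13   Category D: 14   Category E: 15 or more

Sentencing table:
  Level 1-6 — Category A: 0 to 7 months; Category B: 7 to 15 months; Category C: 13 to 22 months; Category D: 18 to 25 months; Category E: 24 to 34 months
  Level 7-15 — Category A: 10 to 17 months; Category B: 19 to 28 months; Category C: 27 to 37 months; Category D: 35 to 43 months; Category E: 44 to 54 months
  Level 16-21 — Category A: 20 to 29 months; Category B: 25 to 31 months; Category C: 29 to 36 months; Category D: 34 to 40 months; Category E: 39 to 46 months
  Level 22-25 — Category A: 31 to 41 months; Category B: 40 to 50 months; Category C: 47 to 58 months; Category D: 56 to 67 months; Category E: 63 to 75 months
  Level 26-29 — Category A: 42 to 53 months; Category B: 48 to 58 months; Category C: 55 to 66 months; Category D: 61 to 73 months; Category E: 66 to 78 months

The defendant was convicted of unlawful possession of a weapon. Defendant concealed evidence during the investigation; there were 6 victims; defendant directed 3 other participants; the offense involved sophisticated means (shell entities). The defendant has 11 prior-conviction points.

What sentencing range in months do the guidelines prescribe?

Base offense level for unlawful possession of a weapon: 27.
R1 does not apply.
R3 does not apply.
R4 applies: 27 + 3 = 30.
R5 applies (level before this adjustment is 30 ≥ 14, so +3): 30 + 3 = 33.
R7 applies: 33 + 2 = 35.
R8 applies: 35 + 2 = 37.
Level 37 exceeds the maximum of 29; capped at 29.
Final offense level: 29.
Criminal history: 11 prior points → Category C (7-13).
Level 29 falls in the 26-29 band.
Grid: Level 26-29 × Category C = 55-66 months.

55-66 months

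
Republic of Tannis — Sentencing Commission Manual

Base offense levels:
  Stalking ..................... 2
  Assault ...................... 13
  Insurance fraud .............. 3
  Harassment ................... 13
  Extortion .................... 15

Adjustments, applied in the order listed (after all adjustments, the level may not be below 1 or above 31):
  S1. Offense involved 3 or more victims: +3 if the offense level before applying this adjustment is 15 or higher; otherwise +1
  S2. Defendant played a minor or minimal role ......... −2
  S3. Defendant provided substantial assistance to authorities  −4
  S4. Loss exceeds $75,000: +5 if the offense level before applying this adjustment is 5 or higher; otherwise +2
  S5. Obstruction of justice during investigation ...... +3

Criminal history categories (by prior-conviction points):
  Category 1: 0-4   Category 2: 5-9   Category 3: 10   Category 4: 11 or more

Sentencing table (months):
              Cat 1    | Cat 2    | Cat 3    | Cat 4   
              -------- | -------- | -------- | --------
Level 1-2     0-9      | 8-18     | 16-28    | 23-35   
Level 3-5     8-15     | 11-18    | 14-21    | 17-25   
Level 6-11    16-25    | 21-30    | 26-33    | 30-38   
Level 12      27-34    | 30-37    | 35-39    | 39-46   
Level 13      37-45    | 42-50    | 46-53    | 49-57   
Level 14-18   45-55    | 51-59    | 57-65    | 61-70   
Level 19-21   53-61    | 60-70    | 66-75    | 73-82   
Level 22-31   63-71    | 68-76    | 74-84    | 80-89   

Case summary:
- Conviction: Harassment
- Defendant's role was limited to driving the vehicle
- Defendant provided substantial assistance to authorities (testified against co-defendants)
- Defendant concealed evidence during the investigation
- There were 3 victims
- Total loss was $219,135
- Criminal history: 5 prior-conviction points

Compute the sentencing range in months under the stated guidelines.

51-59 months

Base offense level for harassment: 13.
S1 applies (level before this adjustment is 13 < 15, so +1): 13 + 1 = 14.
S2 applies: 14 − 2 = 12.
S3 applies: 12 − 4 = 8.
S4 applies (level before this adjustment is 8 ≥ 5, so +5): 8 + 5 = 13.
S5 applies: 13 + 3 = 16.
Final offense level: 16.
Criminal history: 5 prior points → Category 2 (5-9).
Level 16 falls in the 14-18 band.
Grid: Level 14-18 × Category 2 = 51-59 months.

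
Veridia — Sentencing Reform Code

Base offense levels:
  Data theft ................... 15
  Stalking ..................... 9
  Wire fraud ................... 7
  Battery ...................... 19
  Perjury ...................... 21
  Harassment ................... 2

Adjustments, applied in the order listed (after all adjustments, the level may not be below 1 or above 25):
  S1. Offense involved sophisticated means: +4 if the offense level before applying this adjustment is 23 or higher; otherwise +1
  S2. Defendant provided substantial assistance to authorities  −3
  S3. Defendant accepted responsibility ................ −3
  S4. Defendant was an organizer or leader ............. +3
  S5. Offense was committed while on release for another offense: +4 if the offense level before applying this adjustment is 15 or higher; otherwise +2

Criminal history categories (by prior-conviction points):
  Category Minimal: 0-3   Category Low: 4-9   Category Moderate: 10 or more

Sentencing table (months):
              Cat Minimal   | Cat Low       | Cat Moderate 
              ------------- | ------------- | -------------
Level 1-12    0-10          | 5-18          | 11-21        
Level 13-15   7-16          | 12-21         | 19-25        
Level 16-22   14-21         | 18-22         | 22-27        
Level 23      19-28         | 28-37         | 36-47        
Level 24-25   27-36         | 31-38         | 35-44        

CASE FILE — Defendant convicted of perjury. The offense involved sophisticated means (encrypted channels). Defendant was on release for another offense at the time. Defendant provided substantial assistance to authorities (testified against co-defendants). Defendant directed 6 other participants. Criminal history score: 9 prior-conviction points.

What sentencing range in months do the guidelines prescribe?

Base offense level for perjury: 21.
S1 applies (level before this adjustment is 21 < 23, so +1): 21 + 1 = 22.
S2 applies: 22 − 3 = 19.
S3 does not apply.
S4 applies: 19 + 3 = 22.
S5 applies (level before this adjustment is 22 ≥ 15, so +4): 22 + 4 = 26.
Level 26 exceeds the maximum of 25; capped at 25.
Final offense level: 25.
Criminal history: 9 prior points → Category Low (4-9).
Level 25 falls in the 24-25 band.
Grid: Level 24-25 × Category Low = 31-38 months.

31-38 months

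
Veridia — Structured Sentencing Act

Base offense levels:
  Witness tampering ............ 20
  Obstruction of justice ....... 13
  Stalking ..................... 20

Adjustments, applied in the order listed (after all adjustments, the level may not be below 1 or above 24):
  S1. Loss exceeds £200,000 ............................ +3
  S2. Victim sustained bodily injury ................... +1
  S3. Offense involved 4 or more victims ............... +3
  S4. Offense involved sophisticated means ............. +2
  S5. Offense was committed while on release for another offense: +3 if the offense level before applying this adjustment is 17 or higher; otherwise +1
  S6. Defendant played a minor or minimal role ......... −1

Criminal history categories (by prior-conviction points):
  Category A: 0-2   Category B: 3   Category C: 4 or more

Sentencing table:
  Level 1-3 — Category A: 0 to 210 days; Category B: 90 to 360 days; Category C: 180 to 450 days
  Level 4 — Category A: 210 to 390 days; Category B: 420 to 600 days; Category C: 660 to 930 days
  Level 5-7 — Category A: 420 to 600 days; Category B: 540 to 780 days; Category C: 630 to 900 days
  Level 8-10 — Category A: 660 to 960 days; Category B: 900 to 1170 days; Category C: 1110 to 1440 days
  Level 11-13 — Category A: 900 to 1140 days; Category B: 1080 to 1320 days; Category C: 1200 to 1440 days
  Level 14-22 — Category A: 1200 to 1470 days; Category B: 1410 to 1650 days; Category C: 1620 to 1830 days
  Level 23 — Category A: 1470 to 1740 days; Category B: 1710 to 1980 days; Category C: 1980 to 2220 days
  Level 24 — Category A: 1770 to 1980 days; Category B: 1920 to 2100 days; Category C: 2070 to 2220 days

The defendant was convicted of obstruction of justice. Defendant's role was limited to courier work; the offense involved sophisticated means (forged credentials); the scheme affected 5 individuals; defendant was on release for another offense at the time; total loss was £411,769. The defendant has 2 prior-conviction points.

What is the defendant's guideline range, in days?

1470-1740 days

Base offense level for obstruction of justice: 13.
S1 applies: 13 + 3 = 16.
S3 applies: 16 + 3 = 19.
S4 applies: 19 + 2 = 21.
S5 applies (level before this adjustment is 21 ≥ 17, so +3): 21 + 3 = 24.
S6 applies: 24 − 1 = 23.
Final offense level: 23.
Criminal history: 2 prior points → Category A (0-2).
Level 23 falls in the 23 band.
Grid: Level 23 × Category A = 1470-1740 days.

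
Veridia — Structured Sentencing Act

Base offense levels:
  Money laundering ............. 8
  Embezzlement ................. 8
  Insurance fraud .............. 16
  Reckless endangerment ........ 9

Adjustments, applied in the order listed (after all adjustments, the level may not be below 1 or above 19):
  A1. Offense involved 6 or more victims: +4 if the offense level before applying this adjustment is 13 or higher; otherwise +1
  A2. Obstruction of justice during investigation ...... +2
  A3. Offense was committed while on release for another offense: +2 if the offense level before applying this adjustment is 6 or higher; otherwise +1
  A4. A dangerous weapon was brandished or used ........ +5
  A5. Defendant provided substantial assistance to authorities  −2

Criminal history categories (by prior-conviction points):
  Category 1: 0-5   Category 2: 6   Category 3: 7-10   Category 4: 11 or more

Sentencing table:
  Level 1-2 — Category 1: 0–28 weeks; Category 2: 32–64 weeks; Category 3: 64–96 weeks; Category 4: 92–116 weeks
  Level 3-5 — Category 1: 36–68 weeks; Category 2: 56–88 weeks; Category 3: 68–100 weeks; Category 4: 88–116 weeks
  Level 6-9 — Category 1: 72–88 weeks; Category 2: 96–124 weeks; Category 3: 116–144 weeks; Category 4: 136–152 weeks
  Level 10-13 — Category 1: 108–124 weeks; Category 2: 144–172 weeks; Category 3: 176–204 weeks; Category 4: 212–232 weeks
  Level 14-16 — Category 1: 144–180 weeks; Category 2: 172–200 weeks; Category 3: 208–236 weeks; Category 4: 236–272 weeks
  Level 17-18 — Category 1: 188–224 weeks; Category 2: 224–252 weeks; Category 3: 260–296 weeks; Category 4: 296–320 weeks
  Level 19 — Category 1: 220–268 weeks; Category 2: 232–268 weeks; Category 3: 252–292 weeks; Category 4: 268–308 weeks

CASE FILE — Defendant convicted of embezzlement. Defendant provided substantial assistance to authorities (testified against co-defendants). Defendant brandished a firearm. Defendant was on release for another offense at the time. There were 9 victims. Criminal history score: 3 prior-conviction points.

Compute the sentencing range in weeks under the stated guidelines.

144-180 weeks

Base offense level for embezzlement: 8.
A1 applies (level before this adjustment is 8 < 13, so +1): 8 + 1 = 9.
A3 applies (level before this adjustment is 9 ≥ 6, so +2): 9 + 2 = 11.
A4 applies: 11 + 5 = 16.
A5 applies: 16 − 2 = 14.
Final offense level: 14.
Criminal history: 3 prior points → Category 1 (0-5).
Level 14 falls in the 14-16 band.
Grid: Level 14-16 × Category 1 = 144-180 weeks.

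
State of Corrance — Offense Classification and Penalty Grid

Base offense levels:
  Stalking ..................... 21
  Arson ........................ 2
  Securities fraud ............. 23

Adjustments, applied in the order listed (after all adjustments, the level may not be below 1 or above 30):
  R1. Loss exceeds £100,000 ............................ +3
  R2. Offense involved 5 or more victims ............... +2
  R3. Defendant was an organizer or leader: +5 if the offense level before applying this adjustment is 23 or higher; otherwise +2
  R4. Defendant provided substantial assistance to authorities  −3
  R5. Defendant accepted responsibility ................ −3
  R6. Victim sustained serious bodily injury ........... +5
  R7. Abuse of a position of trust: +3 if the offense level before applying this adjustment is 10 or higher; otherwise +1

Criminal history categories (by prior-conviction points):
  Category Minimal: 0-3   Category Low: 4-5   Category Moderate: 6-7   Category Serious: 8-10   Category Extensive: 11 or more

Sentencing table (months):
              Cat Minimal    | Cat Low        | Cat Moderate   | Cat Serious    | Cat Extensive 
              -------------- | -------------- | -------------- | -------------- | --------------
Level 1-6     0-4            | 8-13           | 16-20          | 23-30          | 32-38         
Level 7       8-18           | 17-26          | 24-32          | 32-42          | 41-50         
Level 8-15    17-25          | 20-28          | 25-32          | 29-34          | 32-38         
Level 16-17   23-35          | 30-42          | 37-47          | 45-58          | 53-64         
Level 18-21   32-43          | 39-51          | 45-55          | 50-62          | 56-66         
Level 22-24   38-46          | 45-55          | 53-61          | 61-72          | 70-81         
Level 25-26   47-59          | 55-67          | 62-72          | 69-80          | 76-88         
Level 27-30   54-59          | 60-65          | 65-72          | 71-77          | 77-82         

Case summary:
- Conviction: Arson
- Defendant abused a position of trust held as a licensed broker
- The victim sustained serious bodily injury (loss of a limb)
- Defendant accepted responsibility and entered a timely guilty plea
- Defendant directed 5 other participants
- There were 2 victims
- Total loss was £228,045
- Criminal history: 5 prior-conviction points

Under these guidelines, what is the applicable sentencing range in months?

20-28 months

Base offense level for arson: 2.
R1 applies: 2 + 3 = 5.
R2 does not apply.
R3 applies (level before this adjustment is 5 < 23, so +2): 5 + 2 = 7.
R4 does not apply.
R5 applies: 7 − 3 = 4.
R6 applies: 4 + 5 = 9.
R7 applies (level before this adjustment is 9 < 10, so +1): 9 + 1 = 10.
Final offense level: 10.
Criminal history: 5 prior points → Category Low (4-5).
Level 10 falls in the 8-15 band.
Grid: Level 8-15 × Category Low = 20-28 months.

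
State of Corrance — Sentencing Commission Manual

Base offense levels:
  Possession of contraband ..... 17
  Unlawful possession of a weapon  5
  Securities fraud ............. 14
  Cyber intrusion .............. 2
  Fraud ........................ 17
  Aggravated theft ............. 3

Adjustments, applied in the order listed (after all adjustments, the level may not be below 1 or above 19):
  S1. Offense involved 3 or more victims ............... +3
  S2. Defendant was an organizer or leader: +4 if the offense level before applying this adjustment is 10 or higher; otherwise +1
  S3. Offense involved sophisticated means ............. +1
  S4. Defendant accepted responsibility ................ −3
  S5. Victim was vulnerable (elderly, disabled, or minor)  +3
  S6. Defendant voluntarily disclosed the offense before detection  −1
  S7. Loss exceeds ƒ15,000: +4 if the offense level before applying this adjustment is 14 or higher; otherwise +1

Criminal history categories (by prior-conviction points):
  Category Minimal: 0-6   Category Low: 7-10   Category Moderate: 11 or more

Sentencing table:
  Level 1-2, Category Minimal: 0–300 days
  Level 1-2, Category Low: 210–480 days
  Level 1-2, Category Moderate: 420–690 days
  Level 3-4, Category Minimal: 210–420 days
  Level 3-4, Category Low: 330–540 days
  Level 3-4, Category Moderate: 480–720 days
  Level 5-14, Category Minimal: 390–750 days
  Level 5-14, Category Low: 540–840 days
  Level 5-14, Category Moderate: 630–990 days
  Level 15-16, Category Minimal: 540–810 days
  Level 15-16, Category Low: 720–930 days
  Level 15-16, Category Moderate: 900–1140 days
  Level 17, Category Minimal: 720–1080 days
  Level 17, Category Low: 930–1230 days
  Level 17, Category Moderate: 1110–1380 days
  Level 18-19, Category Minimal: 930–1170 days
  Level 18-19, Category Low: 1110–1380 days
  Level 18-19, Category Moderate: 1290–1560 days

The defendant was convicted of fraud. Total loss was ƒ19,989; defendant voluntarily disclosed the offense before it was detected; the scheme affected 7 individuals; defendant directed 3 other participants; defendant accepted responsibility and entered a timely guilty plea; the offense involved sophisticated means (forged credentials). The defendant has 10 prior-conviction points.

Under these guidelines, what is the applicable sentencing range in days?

1110-1380 days

Base offense level for fraud: 17.
S1 applies: 17 + 3 = 20.
S2 applies (level before this adjustment is 20 ≥ 10, so +4): 20 + 4 = 24.
S3 applies: 24 + 1 = 25.
S4 applies: 25 − 3 = 22.
S5 does not apply.
S6 applies: 22 − 1 = 21.
S7 applies (level before this adjustment is 21 ≥ 14, so +4): 21 + 4 = 25.
Level 25 exceeds the maximum of 19; capped at 19.
Final offense level: 19.
Criminal history: 10 prior points → Category Low (7-10).
Level 19 falls in the 18-19 band.
Grid: Level 18-19 × Category Low = 1110-1380 days.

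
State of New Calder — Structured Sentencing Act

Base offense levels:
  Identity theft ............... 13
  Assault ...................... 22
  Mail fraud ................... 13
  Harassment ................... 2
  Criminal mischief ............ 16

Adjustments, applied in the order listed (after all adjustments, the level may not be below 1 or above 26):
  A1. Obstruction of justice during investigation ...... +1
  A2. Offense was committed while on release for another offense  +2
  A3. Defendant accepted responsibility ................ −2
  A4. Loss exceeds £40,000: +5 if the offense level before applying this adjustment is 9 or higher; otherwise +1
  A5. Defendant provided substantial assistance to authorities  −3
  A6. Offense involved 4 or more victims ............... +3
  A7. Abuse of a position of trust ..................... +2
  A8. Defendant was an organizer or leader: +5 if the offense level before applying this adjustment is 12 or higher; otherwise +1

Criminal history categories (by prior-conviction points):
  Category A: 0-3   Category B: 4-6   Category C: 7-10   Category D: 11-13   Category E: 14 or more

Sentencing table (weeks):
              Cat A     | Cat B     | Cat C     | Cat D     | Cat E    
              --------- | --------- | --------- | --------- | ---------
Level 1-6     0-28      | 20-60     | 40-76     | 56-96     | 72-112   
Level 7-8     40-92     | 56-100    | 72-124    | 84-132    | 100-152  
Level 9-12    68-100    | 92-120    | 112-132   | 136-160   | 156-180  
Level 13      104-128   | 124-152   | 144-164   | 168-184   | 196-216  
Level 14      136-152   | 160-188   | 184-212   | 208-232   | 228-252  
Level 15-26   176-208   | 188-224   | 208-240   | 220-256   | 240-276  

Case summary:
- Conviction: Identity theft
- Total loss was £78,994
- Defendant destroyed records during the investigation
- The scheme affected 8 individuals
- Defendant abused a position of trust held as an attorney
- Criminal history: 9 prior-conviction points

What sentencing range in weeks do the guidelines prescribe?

208-240 weeks

Base offense level for identity theft: 13.
A1 applies: 13 + 1 = 14.
A3 does not apply.
A4 applies (level before this adjustment is 14 ≥ 9, so +5): 14 + 5 = 19.
A6 applies: 19 + 3 = 22.
A7 applies: 22 + 2 = 24.
Final offense level: 24.
Criminal history: 9 prior points → Category C (7-10).
Level 24 falls in the 15-26 band.
Grid: Level 15-26 × Category C = 208-240 weeks.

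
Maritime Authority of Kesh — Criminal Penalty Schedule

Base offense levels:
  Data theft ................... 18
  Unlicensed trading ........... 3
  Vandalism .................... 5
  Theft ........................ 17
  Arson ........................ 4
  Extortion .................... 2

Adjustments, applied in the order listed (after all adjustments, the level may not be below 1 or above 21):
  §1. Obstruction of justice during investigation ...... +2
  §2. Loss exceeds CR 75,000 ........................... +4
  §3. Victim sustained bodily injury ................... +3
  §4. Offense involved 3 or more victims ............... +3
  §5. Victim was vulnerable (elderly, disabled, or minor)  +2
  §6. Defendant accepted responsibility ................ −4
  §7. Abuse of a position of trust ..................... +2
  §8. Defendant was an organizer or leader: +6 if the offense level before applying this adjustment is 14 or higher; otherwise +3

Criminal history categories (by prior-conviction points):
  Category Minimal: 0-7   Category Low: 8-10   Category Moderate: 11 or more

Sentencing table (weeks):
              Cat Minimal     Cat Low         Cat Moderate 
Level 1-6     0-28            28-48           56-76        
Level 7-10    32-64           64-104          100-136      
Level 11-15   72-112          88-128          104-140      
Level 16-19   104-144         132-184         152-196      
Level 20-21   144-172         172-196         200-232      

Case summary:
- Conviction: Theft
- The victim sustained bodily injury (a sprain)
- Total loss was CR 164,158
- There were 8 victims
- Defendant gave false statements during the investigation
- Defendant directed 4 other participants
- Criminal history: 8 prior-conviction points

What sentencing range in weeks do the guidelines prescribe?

172-196 weeks

Base offense level for theft: 17.
§1 applies: 17 + 2 = 19.
§2 applies: 19 + 4 = 23.
§3 applies: 23 + 3 = 26.
§4 applies: 26 + 3 = 29.
§5 does not apply.
§8 applies (level before this adjustment is 29 ≥ 14, so +6): 29 + 6 = 35.
Level 35 exceeds the maximum of 21; capped at 21.
Final offense level: 21.
Criminal history: 8 prior points → Category Low (8-10).
Level 21 falls in the 20-21 band.
Grid: Level 20-21 × Category Low = 172-196 weeks.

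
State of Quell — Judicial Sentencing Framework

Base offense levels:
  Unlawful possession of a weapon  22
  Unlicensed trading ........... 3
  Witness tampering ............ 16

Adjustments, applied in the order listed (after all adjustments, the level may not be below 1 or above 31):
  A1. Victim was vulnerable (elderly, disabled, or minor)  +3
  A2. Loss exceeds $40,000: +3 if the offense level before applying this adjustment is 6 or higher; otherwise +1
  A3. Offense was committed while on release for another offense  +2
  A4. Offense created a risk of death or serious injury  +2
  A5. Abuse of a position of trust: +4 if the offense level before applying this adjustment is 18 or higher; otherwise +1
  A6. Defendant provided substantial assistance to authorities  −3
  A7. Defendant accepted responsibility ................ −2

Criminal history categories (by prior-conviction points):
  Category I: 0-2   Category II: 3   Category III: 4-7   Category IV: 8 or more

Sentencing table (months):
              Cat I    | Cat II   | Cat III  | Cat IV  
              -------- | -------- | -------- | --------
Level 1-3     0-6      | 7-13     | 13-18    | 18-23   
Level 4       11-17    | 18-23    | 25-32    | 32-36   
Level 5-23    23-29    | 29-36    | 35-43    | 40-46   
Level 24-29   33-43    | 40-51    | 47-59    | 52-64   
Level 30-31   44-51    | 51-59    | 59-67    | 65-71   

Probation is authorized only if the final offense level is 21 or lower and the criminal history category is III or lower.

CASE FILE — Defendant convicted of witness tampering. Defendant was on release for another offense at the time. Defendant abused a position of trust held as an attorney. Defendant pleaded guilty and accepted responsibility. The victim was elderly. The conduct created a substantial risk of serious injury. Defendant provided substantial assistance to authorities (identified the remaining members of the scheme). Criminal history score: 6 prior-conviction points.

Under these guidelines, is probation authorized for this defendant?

Base offense level for witness tampering: 16.
A1 applies: 16 + 3 = 19.
A2 does not apply.
A3 applies: 19 + 2 = 21.
A4 applies: 21 + 2 = 23.
A5 applies (level before this adjustment is 23 ≥ 18, so +4): 23 + 4 = 27.
A6 applies: 27 − 3 = 24.
A7 applies: 24 − 2 = 22.
Final offense level: 22.
Criminal history: 6 prior points → Category III (4-7).
Level 22 falls in the 5-23 band.
Grid: Level 5-23 × Category III = 35-43 months.
Probation check: level 22 > 21 and category III ≤ III → not eligible.

No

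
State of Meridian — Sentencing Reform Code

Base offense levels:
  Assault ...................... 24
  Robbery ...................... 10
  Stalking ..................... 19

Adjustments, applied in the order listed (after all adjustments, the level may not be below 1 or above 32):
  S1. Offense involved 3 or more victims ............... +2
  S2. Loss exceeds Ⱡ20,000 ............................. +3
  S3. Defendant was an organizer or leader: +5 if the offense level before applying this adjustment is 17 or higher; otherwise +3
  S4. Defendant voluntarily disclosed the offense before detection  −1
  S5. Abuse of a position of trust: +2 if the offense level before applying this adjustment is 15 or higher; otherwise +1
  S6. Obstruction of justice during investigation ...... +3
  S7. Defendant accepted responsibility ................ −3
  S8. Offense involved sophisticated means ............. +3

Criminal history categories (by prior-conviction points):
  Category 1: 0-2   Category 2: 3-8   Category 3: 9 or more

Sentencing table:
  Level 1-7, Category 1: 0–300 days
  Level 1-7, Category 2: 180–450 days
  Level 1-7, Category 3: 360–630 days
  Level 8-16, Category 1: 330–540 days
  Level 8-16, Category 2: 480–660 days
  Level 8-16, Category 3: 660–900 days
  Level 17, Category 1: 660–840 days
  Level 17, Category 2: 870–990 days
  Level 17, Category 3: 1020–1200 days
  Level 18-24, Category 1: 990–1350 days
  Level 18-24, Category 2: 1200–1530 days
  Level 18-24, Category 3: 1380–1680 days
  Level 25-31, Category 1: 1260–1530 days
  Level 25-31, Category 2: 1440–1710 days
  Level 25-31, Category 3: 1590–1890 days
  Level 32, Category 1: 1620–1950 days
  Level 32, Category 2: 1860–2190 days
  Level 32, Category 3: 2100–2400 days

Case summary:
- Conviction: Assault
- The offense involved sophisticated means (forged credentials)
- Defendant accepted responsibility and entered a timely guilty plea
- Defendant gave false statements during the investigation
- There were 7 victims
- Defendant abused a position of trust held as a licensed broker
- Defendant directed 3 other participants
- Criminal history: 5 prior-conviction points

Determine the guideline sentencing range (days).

Base offense level for assault: 24.
S1 applies: 24 + 2 = 26.
S3 applies (level before this adjustment is 26 ≥ 17, so +5): 26 + 5 = 31.
S5 applies (level before this adjustment is 31 ≥ 15, so +2): 31 + 2 = 33.
S6 applies: 33 + 3 = 36.
S7 applies: 36 − 3 = 33.
S8 applies: 33 + 3 = 36.
Level 36 exceeds the maximum of 32; capped at 32.
Final offense level: 32.
Criminal history: 5 prior points → Category 2 (3-8).
Level 32 falls in the 32 band.
Grid: Level 32 × Category 2 = 1860-2190 days.

1860-2190 days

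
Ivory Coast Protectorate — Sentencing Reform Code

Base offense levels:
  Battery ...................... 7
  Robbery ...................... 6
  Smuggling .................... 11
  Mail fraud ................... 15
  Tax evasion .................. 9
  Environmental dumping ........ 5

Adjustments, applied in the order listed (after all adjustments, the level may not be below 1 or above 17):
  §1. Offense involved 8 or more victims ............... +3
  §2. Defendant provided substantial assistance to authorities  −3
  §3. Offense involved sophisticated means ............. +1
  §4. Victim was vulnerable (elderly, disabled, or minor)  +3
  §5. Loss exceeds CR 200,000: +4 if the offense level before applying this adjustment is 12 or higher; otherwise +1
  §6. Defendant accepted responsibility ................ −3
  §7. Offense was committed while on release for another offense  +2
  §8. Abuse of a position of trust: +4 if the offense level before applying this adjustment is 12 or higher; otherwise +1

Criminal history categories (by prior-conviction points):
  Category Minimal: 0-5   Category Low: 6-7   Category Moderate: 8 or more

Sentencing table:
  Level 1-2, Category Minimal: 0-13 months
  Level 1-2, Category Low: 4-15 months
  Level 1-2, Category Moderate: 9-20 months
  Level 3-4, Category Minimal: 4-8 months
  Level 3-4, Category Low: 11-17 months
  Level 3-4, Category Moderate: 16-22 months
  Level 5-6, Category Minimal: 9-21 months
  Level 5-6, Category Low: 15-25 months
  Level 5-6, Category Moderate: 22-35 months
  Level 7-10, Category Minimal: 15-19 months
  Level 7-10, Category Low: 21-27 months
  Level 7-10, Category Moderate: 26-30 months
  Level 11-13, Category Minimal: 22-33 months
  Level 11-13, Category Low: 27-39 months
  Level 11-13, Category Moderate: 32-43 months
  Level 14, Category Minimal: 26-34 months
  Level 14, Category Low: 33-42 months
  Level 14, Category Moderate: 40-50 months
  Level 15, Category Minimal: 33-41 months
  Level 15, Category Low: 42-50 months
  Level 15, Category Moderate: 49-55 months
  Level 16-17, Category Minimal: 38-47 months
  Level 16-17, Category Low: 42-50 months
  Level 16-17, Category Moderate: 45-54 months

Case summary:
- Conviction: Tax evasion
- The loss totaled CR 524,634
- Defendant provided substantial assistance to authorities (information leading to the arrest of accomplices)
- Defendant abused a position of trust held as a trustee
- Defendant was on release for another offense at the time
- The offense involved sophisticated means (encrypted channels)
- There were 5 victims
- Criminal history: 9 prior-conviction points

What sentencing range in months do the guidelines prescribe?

32-43 months

Base offense level for tax evasion: 9.
§1 does not apply.
§2 applies: 9 − 3 = 6.
§3 applies: 6 + 1 = 7.
§4 does not apply.
§5 applies (level before this adjustment is 7 < 12, so +1): 7 + 1 = 8.
§7 applies: 8 + 2 = 10.
§8 applies (level before this adjustment is 10 < 12, so +1): 10 + 1 = 11.
Final offense level: 11.
Criminal history: 9 prior points → Category Moderate (8+).
Level 11 falls in the 11-13 band.
Grid: Level 11-13 × Category Moderate = 32-43 months.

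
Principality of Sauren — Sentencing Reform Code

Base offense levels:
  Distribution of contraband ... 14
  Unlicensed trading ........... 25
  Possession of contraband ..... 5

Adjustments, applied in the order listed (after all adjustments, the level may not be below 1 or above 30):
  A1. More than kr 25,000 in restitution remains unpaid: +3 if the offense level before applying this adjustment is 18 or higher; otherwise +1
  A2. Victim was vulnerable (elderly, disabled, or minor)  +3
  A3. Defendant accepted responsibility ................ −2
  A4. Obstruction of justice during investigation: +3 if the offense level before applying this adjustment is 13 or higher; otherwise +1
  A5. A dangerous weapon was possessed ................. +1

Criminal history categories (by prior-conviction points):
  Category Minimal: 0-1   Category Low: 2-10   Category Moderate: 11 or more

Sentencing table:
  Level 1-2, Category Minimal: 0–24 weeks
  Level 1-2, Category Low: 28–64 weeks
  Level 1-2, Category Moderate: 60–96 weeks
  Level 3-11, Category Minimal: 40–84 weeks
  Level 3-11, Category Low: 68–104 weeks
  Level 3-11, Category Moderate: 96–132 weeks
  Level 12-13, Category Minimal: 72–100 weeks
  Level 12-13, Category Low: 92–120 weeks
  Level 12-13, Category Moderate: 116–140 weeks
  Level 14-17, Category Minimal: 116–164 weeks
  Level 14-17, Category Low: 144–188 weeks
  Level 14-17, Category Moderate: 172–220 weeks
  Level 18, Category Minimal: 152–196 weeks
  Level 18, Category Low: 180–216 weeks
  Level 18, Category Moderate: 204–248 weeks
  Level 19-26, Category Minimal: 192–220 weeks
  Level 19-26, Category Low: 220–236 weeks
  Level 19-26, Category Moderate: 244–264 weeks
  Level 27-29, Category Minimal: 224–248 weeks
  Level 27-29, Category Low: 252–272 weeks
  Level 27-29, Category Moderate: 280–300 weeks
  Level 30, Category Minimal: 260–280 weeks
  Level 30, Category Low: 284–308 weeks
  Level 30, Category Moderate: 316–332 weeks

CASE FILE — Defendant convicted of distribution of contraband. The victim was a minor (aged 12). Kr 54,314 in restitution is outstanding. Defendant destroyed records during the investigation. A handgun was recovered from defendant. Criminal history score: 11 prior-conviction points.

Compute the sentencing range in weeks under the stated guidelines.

244-264 weeks

Base offense level for distribution of contraband: 14.
A1 applies (level before this adjustment is 14 < 18, so +1): 14 + 1 = 15.
A2 applies: 15 + 3 = 18.
A4 applies (level before this adjustment is 18 ≥ 13, so +3): 18 + 3 = 21.
A5 applies: 21 + 1 = 22.
Final offense level: 22.
Criminal history: 11 prior points → Category Moderate (11+).
Level 22 falls in the 19-26 band.
Grid: Level 19-26 × Category Moderate = 244-264 weeks.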